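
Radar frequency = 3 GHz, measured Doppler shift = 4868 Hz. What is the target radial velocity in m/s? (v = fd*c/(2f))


v = 4868 * 3e8 / (2 * 3000000000.0) = 243.4 m/s

243.4 m/s


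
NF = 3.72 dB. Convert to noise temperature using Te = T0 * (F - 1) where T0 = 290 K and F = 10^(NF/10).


NF_lin = 10^(3.72/10) = 2.355049
Te = 290 * (2.355049 - 1) = 393.0 K

393.0 K


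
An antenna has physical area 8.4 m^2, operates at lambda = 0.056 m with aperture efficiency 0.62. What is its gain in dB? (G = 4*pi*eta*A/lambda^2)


G_linear = 4*pi*0.62*8.4/0.056^2 = 20869.15
G_dB = 10*log10(20869.15) = 43.2 dB

43.2 dB


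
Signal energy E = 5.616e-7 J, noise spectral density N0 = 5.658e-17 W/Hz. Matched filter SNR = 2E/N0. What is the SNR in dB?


SNR_lin = 2 * 5.616e-7 / 5.658e-17 = 1.985e10
SNR_dB = 10*log10(1.985e10) = 103.0 dB

103.0 dB


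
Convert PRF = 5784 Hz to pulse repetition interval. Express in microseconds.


PRI = 1/5784 = 0.0001728907 s = 172.9 us

172.9 us


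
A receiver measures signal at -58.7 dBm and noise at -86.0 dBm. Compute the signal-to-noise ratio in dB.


SNR = -58.7 - (-86.0) = 27.3 dB

27.3 dB


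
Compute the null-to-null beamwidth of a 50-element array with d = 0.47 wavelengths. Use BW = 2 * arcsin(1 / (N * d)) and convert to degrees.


1/(N*d) = 1/(50*0.47) = 0.042553
BW = 2*arcsin(0.042553) = 4.9 degrees

4.9 degrees


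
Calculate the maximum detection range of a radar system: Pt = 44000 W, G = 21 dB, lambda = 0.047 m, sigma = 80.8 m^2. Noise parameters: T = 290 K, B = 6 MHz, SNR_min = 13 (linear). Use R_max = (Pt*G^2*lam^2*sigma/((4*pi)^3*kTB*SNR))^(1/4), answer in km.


G_lin = 10^(21/10) = 125.892541
R^4 = 44000 * 125.892541^2 * 0.047^2 * 80.8 / ((4*pi)^3 * 1.38e-23 * 290 * 6000000.0 * 13)
R^4 = 2.00936e17 m^4
R_max = (2.00936e17)^(1/4) = 21172.1 m = 21.2 km

21.2 km


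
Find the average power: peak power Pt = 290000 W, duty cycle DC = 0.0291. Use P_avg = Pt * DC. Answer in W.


P_avg = 290000 * 0.0291 = 8439.0 W

8439.0 W


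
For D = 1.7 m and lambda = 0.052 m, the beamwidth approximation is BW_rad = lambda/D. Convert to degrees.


BW_rad = 0.052 / 1.7 = 0.030588
BW_deg = 1.75 degrees

1.75 degrees


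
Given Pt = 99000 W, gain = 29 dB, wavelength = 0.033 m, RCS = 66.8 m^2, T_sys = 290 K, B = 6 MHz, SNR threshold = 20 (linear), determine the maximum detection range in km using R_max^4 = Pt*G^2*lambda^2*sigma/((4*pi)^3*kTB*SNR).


G_lin = 10^(29/10) = 794.328235
R^4 = 99000 * 794.328235^2 * 0.033^2 * 66.8 / ((4*pi)^3 * 1.38e-23 * 290 * 6000000.0 * 20)
R^4 = 4.76817e18 m^4
R_max = (4.76817e18)^(1/4) = 46729.2 m = 46.7 km

46.7 km


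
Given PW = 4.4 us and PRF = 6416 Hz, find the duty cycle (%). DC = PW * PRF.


DC = 4.4e-6 * 6416 * 100 = 2.82%

2.82%


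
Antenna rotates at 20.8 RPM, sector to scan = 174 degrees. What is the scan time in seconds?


t = 174 / (20.8 * 360) * 60 = 1.39 s

1.39 s


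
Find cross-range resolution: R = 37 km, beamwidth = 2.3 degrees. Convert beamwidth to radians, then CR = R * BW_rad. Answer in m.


BW_rad = 0.040142573
CR = 37000 * 0.040142573 = 1485.3 m

1485.3 m


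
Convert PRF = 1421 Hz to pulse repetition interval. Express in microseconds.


PRI = 1/1421 = 0.0007037298 s = 703.7 us

703.7 us


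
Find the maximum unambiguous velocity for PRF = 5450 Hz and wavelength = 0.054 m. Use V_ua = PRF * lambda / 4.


V_ua = 5450 * 0.054 / 4 = 73.6 m/s

73.6 m/s


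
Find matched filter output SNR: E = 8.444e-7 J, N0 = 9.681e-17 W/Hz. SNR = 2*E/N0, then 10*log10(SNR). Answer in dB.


SNR_lin = 2 * 8.444e-7 / 9.681e-17 = 1.744e10
SNR_dB = 10*log10(1.744e10) = 102.4 dB

102.4 dB


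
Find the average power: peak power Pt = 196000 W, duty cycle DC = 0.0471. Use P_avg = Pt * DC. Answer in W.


P_avg = 196000 * 0.0471 = 9231.6 W

9231.6 W


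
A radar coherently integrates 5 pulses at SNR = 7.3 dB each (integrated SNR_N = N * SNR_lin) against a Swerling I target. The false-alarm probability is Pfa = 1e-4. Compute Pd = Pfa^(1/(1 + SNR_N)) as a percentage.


SNR_lin = 10^(7.3/10) = 5.37032
SNR_N = 5 * 5.37032 = 26.8516
1/(1 + SNR_N) = 1/27.8516 = 0.0359046
Pd = (1e-4)^0.0359046 = 0.71843
Pd = 71.8%

71.8%


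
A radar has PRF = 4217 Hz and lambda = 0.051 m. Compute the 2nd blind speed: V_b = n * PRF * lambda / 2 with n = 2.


V_blind = 2 * 4217 * 0.051 / 2 = 215.1 m/s

215.1 m/s


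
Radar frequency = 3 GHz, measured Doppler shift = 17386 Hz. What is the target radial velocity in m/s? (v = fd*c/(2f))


v = 17386 * 3e8 / (2 * 3000000000.0) = 869.3 m/s

869.3 m/s


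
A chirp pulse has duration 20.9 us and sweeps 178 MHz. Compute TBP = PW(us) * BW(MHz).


TBP = 20.9 * 178 = 3720.2

3720.2


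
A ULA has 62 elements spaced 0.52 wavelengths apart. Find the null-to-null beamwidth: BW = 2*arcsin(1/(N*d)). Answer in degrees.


1/(N*d) = 1/(62*0.52) = 0.031017
BW = 2*arcsin(0.031017) = 3.6 degrees

3.6 degrees


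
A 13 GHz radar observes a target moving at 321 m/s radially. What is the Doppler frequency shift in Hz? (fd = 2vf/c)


fd = 2 * 321 * 13000000000.0 / 3e8 = 27820.0 Hz

27820.0 Hz


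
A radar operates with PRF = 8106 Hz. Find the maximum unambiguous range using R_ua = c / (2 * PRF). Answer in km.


R_ua = 3e8 / (2 * 8106) = 18504.8 m = 18.5 km

18.5 km


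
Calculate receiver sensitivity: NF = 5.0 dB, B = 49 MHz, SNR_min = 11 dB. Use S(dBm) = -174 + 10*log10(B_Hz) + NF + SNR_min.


10*log10(49000000.0) = 76.9
S = -174 + 76.9 + 5.0 + 11 = -81.1 dBm

-81.1 dBm


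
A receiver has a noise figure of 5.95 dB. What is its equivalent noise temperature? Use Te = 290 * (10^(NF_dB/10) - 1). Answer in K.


NF_lin = 10^(5.95/10) = 3.935501
Te = 290 * (3.935501 - 1) = 851.3 K

851.3 K


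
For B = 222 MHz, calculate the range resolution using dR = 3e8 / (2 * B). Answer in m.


dR = 3e8 / (2 * 222000000.0) = 0.68 m

0.68 m


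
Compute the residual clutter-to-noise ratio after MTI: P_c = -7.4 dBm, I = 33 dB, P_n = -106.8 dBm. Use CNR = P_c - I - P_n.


CNR = -7.4 - 33 - (-106.8) = 66.4 dB

66.4 dB


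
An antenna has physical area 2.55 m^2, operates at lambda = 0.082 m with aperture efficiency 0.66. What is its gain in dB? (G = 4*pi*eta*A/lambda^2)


G_linear = 4*pi*0.66*2.55/0.082^2 = 3145.33
G_dB = 10*log10(3145.33) = 35.0 dB

35.0 dB


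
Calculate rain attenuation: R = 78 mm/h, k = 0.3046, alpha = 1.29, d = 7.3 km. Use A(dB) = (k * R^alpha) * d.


gamma = 0.3046 * 78^1.29 = 84.048881 dB/km
A = 84.048881 * 7.3 = 613.56 dB

613.56 dB


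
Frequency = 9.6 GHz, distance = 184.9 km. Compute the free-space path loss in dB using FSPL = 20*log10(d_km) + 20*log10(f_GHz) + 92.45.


20*log10(184.9) = 45.34
20*log10(9.6) = 19.65
FSPL = 157.4 dB

157.4 dB


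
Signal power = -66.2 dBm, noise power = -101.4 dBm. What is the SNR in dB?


SNR = -66.2 - (-101.4) = 35.2 dB

35.2 dB


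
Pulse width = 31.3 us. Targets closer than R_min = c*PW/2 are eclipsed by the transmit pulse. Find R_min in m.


R_min = 3e8 * 31.3e-6 / 2 = 4695.0 m

4695.0 m


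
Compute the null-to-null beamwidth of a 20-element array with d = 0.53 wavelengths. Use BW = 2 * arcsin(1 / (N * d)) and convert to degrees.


1/(N*d) = 1/(20*0.53) = 0.09434
BW = 2*arcsin(0.09434) = 10.8 degrees

10.8 degrees


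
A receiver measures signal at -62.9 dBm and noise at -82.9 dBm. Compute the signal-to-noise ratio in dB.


SNR = -62.9 - (-82.9) = 20.0 dB

20.0 dB


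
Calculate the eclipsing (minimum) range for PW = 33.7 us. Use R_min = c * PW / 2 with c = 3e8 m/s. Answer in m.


R_min = 3e8 * 33.7e-6 / 2 = 5055.0 m

5055.0 m


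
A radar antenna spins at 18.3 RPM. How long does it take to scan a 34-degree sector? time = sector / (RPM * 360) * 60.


t = 34 / (18.3 * 360) * 60 = 0.31 s

0.31 s


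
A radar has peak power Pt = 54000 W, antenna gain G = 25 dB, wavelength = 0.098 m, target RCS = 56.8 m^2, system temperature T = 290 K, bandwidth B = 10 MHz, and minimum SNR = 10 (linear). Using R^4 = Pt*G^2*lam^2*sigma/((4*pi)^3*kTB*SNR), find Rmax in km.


G_lin = 10^(25/10) = 316.227766
R^4 = 54000 * 316.227766^2 * 0.098^2 * 56.8 / ((4*pi)^3 * 1.38e-23 * 290 * 10000000.0 * 10)
R^4 = 3.70926e18 m^4
R_max = (3.70926e18)^(1/4) = 43885.6 m = 43.9 km

43.9 km


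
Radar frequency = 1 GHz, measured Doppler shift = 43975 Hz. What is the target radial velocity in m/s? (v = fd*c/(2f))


v = 43975 * 3e8 / (2 * 1000000000.0) = 6596.3 m/s

6596.3 m/s


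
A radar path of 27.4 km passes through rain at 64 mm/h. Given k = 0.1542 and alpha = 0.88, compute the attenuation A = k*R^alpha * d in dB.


gamma = 0.1542 * 64^0.88 = 5.991323 dB/km
A = 5.991323 * 27.4 = 164.16 dB

164.16 dB


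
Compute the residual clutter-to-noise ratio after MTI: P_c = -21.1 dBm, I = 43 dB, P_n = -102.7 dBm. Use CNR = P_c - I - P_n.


CNR = -21.1 - 43 - (-102.7) = 38.6 dB

38.6 dB


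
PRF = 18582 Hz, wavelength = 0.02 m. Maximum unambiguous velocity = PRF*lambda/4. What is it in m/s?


V_ua = 18582 * 0.02 / 4 = 92.9 m/s

92.9 m/s


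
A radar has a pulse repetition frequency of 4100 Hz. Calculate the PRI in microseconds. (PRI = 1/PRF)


PRI = 1/4100 = 0.0002439024 s = 243.9 us

243.9 us


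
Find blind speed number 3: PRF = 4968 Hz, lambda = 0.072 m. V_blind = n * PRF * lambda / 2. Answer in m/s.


V_blind = 3 * 4968 * 0.072 / 2 = 536.5 m/s

536.5 m/s


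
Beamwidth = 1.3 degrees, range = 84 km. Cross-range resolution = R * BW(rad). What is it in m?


BW_rad = 0.02268928
CR = 84000 * 0.02268928 = 1905.9 m

1905.9 m


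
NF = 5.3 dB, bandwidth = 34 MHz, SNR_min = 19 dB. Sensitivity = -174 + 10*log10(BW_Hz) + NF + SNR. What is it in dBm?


10*log10(34000000.0) = 75.31
S = -174 + 75.31 + 5.3 + 19 = -74.4 dBm

-74.4 dBm


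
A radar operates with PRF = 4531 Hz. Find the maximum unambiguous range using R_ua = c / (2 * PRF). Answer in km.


R_ua = 3e8 / (2 * 4531) = 33105.3 m = 33.1 km

33.1 km


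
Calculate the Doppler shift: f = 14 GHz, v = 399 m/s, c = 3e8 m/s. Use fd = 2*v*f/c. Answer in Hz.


fd = 2 * 399 * 14000000000.0 / 3e8 = 37240.0 Hz

37240.0 Hz


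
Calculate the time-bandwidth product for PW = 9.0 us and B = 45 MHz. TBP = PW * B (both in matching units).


TBP = 9.0 * 45 = 405.0

405.0


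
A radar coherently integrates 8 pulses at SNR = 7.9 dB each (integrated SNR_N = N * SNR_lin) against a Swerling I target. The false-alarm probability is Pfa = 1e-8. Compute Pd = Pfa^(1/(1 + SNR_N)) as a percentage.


SNR_lin = 10^(7.9/10) = 6.16595
SNR_N = 8 * 6.16595 = 49.3276
1/(1 + SNR_N) = 1/50.3276 = 0.0198698
Pd = (1e-8)^0.0198698 = 0.69349
Pd = 69.3%

69.3%


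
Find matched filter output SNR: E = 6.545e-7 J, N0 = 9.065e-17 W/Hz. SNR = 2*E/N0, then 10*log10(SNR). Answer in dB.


SNR_lin = 2 * 6.545e-7 / 9.065e-17 = 1.444e10
SNR_dB = 10*log10(1.444e10) = 101.6 dB

101.6 dB


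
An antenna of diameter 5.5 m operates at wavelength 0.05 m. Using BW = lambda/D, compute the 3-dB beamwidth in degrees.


BW_rad = 0.05 / 5.5 = 0.009091
BW_deg = 0.52 degrees

0.52 degrees


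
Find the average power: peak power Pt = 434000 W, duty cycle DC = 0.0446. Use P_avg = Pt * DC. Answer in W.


P_avg = 434000 * 0.0446 = 19356.4 W

19356.4 W


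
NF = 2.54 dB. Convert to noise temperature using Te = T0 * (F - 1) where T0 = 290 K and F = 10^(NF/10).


NF_lin = 10^(2.54/10) = 1.794734
Te = 290 * (1.794734 - 1) = 230.5 K

230.5 K


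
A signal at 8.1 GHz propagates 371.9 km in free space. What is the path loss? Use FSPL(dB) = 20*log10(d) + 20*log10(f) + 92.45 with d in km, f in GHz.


20*log10(371.9) = 51.41
20*log10(8.1) = 18.17
FSPL = 162.0 dB

162.0 dB


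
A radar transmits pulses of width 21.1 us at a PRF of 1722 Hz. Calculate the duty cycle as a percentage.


DC = 21.1e-6 * 1722 * 100 = 3.63%

3.63%


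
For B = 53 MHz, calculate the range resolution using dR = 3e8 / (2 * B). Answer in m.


dR = 3e8 / (2 * 53000000.0) = 2.83 m

2.83 m


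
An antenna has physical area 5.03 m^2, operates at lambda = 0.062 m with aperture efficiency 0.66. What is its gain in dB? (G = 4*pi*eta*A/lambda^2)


G_linear = 4*pi*0.66*5.03/0.062^2 = 10852.72
G_dB = 10*log10(10852.72) = 40.4 dB

40.4 dB


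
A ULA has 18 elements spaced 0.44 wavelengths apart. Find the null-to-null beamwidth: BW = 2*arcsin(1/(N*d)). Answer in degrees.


1/(N*d) = 1/(18*0.44) = 0.126263
BW = 2*arcsin(0.126263) = 14.5 degrees

14.5 degrees


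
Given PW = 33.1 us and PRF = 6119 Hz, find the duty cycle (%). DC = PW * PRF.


DC = 33.1e-6 * 6119 * 100 = 20.25%

20.25%


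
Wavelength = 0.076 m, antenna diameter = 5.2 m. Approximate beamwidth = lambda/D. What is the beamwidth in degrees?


BW_rad = 0.076 / 5.2 = 0.014615
BW_deg = 0.84 degrees

0.84 degrees


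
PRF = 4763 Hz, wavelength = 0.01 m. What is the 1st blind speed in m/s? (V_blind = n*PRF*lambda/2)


V_blind = 1 * 4763 * 0.01 / 2 = 23.8 m/s

23.8 m/s


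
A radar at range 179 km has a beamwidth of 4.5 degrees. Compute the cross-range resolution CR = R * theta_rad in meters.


BW_rad = 0.078539816
CR = 179000 * 0.078539816 = 14058.6 m

14058.6 m


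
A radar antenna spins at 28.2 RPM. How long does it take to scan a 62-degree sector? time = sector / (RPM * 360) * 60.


t = 62 / (28.2 * 360) * 60 = 0.37 s

0.37 s


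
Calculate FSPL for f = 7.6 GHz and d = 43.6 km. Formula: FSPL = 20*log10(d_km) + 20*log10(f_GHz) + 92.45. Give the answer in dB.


20*log10(43.6) = 32.79
20*log10(7.6) = 17.62
FSPL = 142.9 dB

142.9 dB


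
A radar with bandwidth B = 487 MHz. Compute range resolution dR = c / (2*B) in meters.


dR = 3e8 / (2 * 487000000.0) = 0.31 m

0.31 m


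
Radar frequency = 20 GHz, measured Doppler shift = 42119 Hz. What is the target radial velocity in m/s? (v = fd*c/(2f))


v = 42119 * 3e8 / (2 * 20000000000.0) = 315.9 m/s

315.9 m/s


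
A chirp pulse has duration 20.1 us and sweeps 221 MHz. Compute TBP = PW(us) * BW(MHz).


TBP = 20.1 * 221 = 4442.1

4442.1


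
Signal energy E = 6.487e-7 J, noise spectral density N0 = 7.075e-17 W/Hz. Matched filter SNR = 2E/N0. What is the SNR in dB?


SNR_lin = 2 * 6.487e-7 / 7.075e-17 = 1.834e10
SNR_dB = 10*log10(1.834e10) = 102.6 dB

102.6 dB


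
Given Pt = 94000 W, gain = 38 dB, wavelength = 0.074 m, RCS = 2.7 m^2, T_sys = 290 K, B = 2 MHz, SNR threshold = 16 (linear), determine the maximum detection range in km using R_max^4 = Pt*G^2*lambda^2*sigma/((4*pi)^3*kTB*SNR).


G_lin = 10^(38/10) = 6309.573445
R^4 = 94000 * 6309.573445^2 * 0.074^2 * 2.7 / ((4*pi)^3 * 1.38e-23 * 290 * 2000000.0 * 16)
R^4 = 2.1772e20 m^4
R_max = (2.1772e20)^(1/4) = 121471.6 m = 121.5 km

121.5 km


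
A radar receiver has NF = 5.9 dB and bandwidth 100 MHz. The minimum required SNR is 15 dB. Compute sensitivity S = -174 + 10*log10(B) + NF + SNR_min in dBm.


10*log10(100000000.0) = 80.0
S = -174 + 80.0 + 5.9 + 15 = -73.1 dBm

-73.1 dBm


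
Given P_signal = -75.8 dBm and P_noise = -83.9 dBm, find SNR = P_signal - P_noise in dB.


SNR = -75.8 - (-83.9) = 8.1 dB

8.1 dB


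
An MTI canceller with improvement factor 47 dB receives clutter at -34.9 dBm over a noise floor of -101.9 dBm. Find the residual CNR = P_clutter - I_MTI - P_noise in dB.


CNR = -34.9 - 47 - (-101.9) = 20.0 dB

20.0 dB


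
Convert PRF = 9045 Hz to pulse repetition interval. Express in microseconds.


PRI = 1/9045 = 0.0001105583 s = 110.6 us

110.6 us


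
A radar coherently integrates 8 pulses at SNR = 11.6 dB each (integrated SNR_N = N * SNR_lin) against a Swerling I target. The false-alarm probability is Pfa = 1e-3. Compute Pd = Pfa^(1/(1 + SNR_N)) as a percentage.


SNR_lin = 10^(11.6/10) = 14.4544
SNR_N = 8 * 14.4544 = 115.6352
1/(1 + SNR_N) = 1/116.6352 = 0.0085737
Pd = (1e-3)^0.0085737 = 0.94249
Pd = 94.2%

94.2%


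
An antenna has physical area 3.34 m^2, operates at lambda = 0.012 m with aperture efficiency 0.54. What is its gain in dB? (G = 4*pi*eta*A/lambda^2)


G_linear = 4*pi*0.54*3.34/0.012^2 = 157393.79
G_dB = 10*log10(157393.79) = 52.0 dB

52.0 dB


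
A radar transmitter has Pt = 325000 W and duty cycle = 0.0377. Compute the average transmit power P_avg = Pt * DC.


P_avg = 325000 * 0.0377 = 12252.5 W

12252.5 W


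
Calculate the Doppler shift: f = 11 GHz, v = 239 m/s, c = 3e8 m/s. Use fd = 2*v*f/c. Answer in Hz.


fd = 2 * 239 * 11000000000.0 / 3e8 = 17526.7 Hz

17526.7 Hz


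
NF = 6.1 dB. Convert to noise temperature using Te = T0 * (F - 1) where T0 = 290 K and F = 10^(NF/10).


NF_lin = 10^(6.1/10) = 4.073803
Te = 290 * (4.073803 - 1) = 891.4 K

891.4 K


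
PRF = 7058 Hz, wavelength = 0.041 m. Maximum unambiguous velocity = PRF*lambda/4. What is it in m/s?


V_ua = 7058 * 0.041 / 4 = 72.3 m/s

72.3 m/s


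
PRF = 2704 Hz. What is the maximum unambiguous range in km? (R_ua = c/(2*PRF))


R_ua = 3e8 / (2 * 2704) = 55473.4 m = 55.5 km

55.5 km


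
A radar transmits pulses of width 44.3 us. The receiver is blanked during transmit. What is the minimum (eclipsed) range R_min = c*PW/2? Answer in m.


R_min = 3e8 * 44.3e-6 / 2 = 6645.0 m

6645.0 m


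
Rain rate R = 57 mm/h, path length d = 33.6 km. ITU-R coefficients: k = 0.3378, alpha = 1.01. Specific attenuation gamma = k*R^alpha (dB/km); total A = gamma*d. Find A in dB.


gamma = 0.3378 * 57^1.01 = 20.049025 dB/km
A = 20.049025 * 33.6 = 673.65 dB

673.65 dB


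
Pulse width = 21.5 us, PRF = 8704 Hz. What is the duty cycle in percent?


DC = 21.5e-6 * 8704 * 100 = 18.71%

18.71%


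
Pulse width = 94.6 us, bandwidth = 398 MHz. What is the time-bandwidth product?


TBP = 94.6 * 398 = 37650.8

37650.8


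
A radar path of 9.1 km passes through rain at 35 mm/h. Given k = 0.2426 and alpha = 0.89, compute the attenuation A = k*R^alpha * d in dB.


gamma = 0.2426 * 35^0.89 = 5.742637 dB/km
A = 5.742637 * 9.1 = 52.26 dB

52.26 dB


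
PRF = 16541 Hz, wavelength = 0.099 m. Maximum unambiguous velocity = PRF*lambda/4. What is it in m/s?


V_ua = 16541 * 0.099 / 4 = 409.4 m/s

409.4 m/s


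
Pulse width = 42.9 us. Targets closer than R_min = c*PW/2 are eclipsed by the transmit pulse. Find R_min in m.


R_min = 3e8 * 42.9e-6 / 2 = 6435.0 m

6435.0 m


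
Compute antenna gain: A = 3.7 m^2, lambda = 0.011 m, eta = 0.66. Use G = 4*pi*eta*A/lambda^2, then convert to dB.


G_linear = 4*pi*0.66*3.7/0.011^2 = 253612.21
G_dB = 10*log10(253612.21) = 54.0 dB

54.0 dB


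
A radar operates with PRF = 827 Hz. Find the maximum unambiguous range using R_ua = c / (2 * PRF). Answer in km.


R_ua = 3e8 / (2 * 827) = 181378.5 m = 181.4 km

181.4 km


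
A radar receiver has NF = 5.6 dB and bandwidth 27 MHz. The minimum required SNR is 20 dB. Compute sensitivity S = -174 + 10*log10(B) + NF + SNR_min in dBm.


10*log10(27000000.0) = 74.31
S = -174 + 74.31 + 5.6 + 20 = -74.1 dBm

-74.1 dBm


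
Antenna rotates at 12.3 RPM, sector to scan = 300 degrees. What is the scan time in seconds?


t = 300 / (12.3 * 360) * 60 = 4.07 s

4.07 s


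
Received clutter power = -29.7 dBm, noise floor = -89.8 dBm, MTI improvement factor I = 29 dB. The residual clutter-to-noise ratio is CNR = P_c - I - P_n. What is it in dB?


CNR = -29.7 - 29 - (-89.8) = 31.1 dB

31.1 dB


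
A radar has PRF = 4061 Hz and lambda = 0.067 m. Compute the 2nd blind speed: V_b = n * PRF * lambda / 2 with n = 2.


V_blind = 2 * 4061 * 0.067 / 2 = 272.1 m/s

272.1 m/s


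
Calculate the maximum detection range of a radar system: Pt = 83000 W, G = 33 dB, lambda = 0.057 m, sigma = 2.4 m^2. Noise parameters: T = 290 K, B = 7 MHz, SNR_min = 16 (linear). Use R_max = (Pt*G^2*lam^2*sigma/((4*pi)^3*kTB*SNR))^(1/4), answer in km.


G_lin = 10^(33/10) = 1995.262315
R^4 = 83000 * 1995.262315^2 * 0.057^2 * 2.4 / ((4*pi)^3 * 1.38e-23 * 290 * 7000000.0 * 16)
R^4 = 2.89677e18 m^4
R_max = (2.89677e18)^(1/4) = 41255.2 m = 41.3 km

41.3 km


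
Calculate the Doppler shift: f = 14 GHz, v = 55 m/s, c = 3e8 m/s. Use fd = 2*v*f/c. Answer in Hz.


fd = 2 * 55 * 14000000000.0 / 3e8 = 5133.3 Hz

5133.3 Hz


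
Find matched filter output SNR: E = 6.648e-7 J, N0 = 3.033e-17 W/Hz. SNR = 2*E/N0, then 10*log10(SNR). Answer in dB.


SNR_lin = 2 * 6.648e-7 / 3.033e-17 = 4.384e10
SNR_dB = 10*log10(4.384e10) = 106.4 dB

106.4 dB


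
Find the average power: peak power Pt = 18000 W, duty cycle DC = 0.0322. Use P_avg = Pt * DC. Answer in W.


P_avg = 18000 * 0.0322 = 579.6 W

579.6 W


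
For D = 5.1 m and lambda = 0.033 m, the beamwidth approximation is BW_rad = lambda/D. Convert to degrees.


BW_rad = 0.033 / 5.1 = 0.006471
BW_deg = 0.37 degrees

0.37 degrees


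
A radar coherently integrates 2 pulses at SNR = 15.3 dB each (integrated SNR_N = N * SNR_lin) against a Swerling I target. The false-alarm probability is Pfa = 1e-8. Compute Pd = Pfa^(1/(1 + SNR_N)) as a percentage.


SNR_lin = 10^(15.3/10) = 33.88442
SNR_N = 2 * 33.88442 = 67.76884
1/(1 + SNR_N) = 1/68.76884 = 0.0145415
Pd = (1e-8)^0.0145415 = 0.76501
Pd = 76.5%

76.5%


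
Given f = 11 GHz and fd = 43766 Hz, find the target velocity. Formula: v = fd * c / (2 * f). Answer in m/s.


v = 43766 * 3e8 / (2 * 11000000000.0) = 596.8 m/s

596.8 m/s


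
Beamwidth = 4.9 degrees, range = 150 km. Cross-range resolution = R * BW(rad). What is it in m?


BW_rad = 0.085521133
CR = 150000 * 0.085521133 = 12828.2 m

12828.2 m


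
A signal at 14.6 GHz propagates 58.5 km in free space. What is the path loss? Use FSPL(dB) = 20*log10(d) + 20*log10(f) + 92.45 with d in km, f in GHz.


20*log10(58.5) = 35.34
20*log10(14.6) = 23.29
FSPL = 151.1 dB

151.1 dB


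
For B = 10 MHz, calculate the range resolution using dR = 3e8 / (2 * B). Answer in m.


dR = 3e8 / (2 * 10000000.0) = 15.0 m

15.0 m


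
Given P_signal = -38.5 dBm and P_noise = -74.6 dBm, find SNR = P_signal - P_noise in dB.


SNR = -38.5 - (-74.6) = 36.1 dB

36.1 dB


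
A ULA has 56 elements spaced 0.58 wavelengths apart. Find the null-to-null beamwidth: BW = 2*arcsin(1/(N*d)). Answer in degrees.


1/(N*d) = 1/(56*0.58) = 0.030788
BW = 2*arcsin(0.030788) = 3.5 degrees

3.5 degrees


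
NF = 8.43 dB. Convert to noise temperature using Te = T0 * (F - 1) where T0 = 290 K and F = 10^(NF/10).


NF_lin = 10^(8.43/10) = 6.966265
Te = 290 * (6.966265 - 1) = 1730.2 K

1730.2 K


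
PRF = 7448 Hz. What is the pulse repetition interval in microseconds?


PRI = 1/7448 = 0.0001342642 s = 134.3 us

134.3 us


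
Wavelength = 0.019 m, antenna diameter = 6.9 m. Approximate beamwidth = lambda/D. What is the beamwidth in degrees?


BW_rad = 0.019 / 6.9 = 0.002754
BW_deg = 0.16 degrees

0.16 degrees


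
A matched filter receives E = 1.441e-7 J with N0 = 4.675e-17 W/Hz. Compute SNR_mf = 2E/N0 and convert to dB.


SNR_lin = 2 * 1.441e-7 / 4.675e-17 = 6.165e9
SNR_dB = 10*log10(6.165e9) = 97.9 dB

97.9 dB


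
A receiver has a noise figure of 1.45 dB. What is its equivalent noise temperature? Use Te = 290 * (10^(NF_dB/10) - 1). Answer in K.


NF_lin = 10^(1.45/10) = 1.396368
Te = 290 * (1.396368 - 1) = 114.9 K

114.9 K


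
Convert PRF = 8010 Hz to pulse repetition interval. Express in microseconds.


PRI = 1/8010 = 0.0001248439 s = 124.8 us

124.8 us


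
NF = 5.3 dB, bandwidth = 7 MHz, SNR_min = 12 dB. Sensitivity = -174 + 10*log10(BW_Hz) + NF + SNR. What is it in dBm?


10*log10(7000000.0) = 68.45
S = -174 + 68.45 + 5.3 + 12 = -88.2 dBm

-88.2 dBm


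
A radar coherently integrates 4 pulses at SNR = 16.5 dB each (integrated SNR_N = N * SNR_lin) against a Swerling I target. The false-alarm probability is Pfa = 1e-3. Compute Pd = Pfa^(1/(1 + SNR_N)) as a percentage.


SNR_lin = 10^(16.5/10) = 44.66836
SNR_N = 4 * 44.66836 = 178.67344
1/(1 + SNR_N) = 1/179.67344 = 0.0055657
Pd = (1e-3)^0.0055657 = 0.96228
Pd = 96.2%

96.2%


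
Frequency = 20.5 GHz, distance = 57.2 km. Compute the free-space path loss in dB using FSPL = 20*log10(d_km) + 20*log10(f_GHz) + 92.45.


20*log10(57.2) = 35.15
20*log10(20.5) = 26.24
FSPL = 153.8 dB

153.8 dB


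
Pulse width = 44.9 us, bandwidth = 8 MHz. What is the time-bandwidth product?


TBP = 44.9 * 8 = 359.2

359.2


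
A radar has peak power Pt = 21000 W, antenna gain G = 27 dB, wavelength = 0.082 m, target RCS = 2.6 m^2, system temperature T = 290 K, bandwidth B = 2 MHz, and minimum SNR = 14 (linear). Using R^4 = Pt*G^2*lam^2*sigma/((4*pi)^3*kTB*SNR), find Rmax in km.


G_lin = 10^(27/10) = 501.187234
R^4 = 21000 * 501.187234^2 * 0.082^2 * 2.6 / ((4*pi)^3 * 1.38e-23 * 290 * 2000000.0 * 14)
R^4 = 4.14721e17 m^4
R_max = (4.14721e17)^(1/4) = 25376.9 m = 25.4 km

25.4 km


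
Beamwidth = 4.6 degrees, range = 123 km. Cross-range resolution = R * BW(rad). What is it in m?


BW_rad = 0.080285146
CR = 123000 * 0.080285146 = 9875.1 m

9875.1 m


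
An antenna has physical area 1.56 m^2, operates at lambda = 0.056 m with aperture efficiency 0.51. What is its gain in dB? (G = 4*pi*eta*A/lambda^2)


G_linear = 4*pi*0.51*1.56/0.056^2 = 3188.08
G_dB = 10*log10(3188.08) = 35.0 dB

35.0 dB


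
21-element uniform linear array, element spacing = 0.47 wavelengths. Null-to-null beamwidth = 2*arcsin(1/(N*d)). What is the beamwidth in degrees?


1/(N*d) = 1/(21*0.47) = 0.101317
BW = 2*arcsin(0.101317) = 11.6 degrees

11.6 degrees


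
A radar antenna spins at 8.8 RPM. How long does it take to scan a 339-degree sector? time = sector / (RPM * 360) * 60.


t = 339 / (8.8 * 360) * 60 = 6.42 s

6.42 s


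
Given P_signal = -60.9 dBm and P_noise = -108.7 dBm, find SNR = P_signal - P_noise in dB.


SNR = -60.9 - (-108.7) = 47.8 dB

47.8 dB


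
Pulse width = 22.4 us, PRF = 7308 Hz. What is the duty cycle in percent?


DC = 22.4e-6 * 7308 * 100 = 16.37%

16.37%


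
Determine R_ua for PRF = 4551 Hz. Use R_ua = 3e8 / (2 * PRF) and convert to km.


R_ua = 3e8 / (2 * 4551) = 32959.8 m = 33.0 km

33.0 km


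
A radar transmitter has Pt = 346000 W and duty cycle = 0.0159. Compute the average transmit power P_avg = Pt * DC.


P_avg = 346000 * 0.0159 = 5501.4 W

5501.4 W


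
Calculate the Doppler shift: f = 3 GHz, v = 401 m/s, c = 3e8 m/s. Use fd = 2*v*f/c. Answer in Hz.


fd = 2 * 401 * 3000000000.0 / 3e8 = 8020.0 Hz

8020.0 Hz


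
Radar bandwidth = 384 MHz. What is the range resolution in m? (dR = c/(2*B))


dR = 3e8 / (2 * 384000000.0) = 0.39 m

0.39 m


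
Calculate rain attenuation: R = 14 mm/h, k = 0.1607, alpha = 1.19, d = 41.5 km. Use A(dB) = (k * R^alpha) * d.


gamma = 0.1607 * 14^1.19 = 3.714567 dB/km
A = 3.714567 * 41.5 = 154.15 dB

154.15 dB


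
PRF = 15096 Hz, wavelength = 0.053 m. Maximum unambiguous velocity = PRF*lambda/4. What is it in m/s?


V_ua = 15096 * 0.053 / 4 = 200.0 m/s

200.0 m/s


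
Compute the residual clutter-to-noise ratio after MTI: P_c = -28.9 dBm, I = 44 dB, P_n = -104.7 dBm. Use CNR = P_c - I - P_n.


CNR = -28.9 - 44 - (-104.7) = 31.8 dB

31.8 dB


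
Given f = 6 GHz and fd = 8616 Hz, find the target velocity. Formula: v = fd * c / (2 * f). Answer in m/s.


v = 8616 * 3e8 / (2 * 6000000000.0) = 215.4 m/s

215.4 m/s


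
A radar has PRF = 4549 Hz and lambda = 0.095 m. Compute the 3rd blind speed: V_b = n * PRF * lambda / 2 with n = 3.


V_blind = 3 * 4549 * 0.095 / 2 = 648.2 m/s

648.2 m/s


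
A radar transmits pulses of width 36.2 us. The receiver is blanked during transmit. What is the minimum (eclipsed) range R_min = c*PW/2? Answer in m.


R_min = 3e8 * 36.2e-6 / 2 = 5430.0 m

5430.0 m


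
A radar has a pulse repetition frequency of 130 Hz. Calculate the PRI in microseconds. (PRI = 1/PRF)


PRI = 1/130 = 0.0076923077 s = 7692.3 us

7692.3 us


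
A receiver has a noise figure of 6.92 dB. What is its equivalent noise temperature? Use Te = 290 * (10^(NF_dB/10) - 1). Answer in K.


NF_lin = 10^(6.92/10) = 4.920395
Te = 290 * (4.920395 - 1) = 1136.9 K

1136.9 K


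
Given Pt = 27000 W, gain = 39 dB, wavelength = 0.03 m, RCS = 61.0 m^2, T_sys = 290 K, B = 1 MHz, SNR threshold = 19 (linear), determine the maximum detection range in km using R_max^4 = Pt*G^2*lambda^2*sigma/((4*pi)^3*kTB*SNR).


G_lin = 10^(39/10) = 7943.282347
R^4 = 27000 * 7943.282347^2 * 0.03^2 * 61.0 / ((4*pi)^3 * 1.38e-23 * 290 * 1000000.0 * 19)
R^4 = 6.19835e20 m^4
R_max = (6.19835e20)^(1/4) = 157786.2 m = 157.8 km

157.8 km


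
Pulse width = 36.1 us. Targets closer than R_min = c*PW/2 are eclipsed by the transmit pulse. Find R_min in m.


R_min = 3e8 * 36.1e-6 / 2 = 5415.0 m

5415.0 m


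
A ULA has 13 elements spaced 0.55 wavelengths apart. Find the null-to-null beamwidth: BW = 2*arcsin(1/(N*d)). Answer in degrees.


1/(N*d) = 1/(13*0.55) = 0.13986
BW = 2*arcsin(0.13986) = 16.1 degrees

16.1 degrees


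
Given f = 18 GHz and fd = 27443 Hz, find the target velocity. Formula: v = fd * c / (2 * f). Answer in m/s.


v = 27443 * 3e8 / (2 * 18000000000.0) = 228.7 m/s

228.7 m/s


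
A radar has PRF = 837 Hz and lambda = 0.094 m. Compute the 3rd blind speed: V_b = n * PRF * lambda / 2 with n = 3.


V_blind = 3 * 837 * 0.094 / 2 = 118.0 m/s

118.0 m/s


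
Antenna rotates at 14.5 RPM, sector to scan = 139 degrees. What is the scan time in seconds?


t = 139 / (14.5 * 360) * 60 = 1.6 s

1.6 s


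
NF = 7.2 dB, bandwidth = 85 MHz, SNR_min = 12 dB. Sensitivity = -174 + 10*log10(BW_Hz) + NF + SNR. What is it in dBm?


10*log10(85000000.0) = 79.29
S = -174 + 79.29 + 7.2 + 12 = -75.5 dBm

-75.5 dBm


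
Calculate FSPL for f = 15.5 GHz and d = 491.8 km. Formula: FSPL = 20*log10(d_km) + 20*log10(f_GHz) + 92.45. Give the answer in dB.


20*log10(491.8) = 53.84
20*log10(15.5) = 23.81
FSPL = 170.1 dB

170.1 dB


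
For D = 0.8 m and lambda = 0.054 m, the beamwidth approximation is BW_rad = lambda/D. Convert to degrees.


BW_rad = 0.054 / 0.8 = 0.0675
BW_deg = 3.87 degrees

3.87 degrees


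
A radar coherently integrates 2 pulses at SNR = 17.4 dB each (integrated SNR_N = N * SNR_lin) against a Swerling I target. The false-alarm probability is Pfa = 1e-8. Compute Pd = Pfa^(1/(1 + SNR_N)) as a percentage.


SNR_lin = 10^(17.4/10) = 54.95409
SNR_N = 2 * 54.95409 = 109.90818
1/(1 + SNR_N) = 1/110.90818 = 0.0090165
Pd = (1e-8)^0.0090165 = 0.84697
Pd = 84.7%

84.7%


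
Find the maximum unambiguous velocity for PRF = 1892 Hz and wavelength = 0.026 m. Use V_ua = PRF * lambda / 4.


V_ua = 1892 * 0.026 / 4 = 12.3 m/s

12.3 m/s


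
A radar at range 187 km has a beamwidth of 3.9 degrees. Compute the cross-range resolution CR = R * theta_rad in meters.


BW_rad = 0.068067841
CR = 187000 * 0.068067841 = 12728.7 m

12728.7 m


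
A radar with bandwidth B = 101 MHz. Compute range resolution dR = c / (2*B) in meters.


dR = 3e8 / (2 * 101000000.0) = 1.49 m

1.49 m


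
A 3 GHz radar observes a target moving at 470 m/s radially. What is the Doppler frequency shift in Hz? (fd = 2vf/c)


fd = 2 * 470 * 3000000000.0 / 3e8 = 9400.0 Hz

9400.0 Hz


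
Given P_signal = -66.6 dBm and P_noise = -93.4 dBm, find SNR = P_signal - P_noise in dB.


SNR = -66.6 - (-93.4) = 26.8 dB

26.8 dB


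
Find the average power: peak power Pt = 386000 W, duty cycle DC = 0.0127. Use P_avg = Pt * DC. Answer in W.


P_avg = 386000 * 0.0127 = 4902.2 W

4902.2 W


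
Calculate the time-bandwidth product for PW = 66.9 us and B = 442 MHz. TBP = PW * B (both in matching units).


TBP = 66.9 * 442 = 29569.8

29569.8


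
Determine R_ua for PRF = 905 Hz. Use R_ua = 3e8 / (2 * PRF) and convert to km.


R_ua = 3e8 / (2 * 905) = 165745.9 m = 165.7 km

165.7 km


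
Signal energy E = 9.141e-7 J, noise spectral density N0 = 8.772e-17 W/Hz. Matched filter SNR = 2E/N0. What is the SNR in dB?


SNR_lin = 2 * 9.141e-7 / 8.772e-17 = 2.084e10
SNR_dB = 10*log10(2.084e10) = 103.2 dB

103.2 dB


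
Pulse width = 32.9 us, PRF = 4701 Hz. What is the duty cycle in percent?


DC = 32.9e-6 * 4701 * 100 = 15.47%

15.47%


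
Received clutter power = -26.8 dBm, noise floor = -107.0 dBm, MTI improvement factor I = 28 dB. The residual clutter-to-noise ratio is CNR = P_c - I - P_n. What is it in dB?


CNR = -26.8 - 28 - (-107.0) = 52.2 dB

52.2 dB


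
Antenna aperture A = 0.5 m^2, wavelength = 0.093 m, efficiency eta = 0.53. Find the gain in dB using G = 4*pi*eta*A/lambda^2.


G_linear = 4*pi*0.53*0.5/0.093^2 = 385.03
G_dB = 10*log10(385.03) = 25.9 dB

25.9 dB


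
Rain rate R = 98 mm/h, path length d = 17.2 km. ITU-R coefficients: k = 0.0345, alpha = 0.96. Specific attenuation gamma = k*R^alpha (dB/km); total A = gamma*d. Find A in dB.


gamma = 0.0345 * 98^0.96 = 2.814467 dB/km
A = 2.814467 * 17.2 = 48.41 dB

48.41 dB


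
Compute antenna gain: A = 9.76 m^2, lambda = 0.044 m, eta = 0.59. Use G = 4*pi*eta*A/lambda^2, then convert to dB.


G_linear = 4*pi*0.59*9.76/0.044^2 = 37377.16
G_dB = 10*log10(37377.16) = 45.7 dB

45.7 dB


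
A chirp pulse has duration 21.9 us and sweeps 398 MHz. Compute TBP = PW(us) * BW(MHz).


TBP = 21.9 * 398 = 8716.2

8716.2


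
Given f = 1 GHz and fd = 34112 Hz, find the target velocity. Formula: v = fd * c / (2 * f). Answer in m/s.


v = 34112 * 3e8 / (2 * 1000000000.0) = 5116.8 m/s

5116.8 m/s


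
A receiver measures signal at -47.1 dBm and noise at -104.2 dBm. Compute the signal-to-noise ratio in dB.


SNR = -47.1 - (-104.2) = 57.1 dB

57.1 dB


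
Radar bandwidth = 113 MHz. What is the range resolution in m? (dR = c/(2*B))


dR = 3e8 / (2 * 113000000.0) = 1.33 m

1.33 m


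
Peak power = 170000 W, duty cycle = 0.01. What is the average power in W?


P_avg = 170000 * 0.01 = 1700.0 W

1700.0 W


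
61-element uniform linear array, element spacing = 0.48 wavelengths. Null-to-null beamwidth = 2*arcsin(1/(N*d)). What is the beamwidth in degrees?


1/(N*d) = 1/(61*0.48) = 0.034153
BW = 2*arcsin(0.034153) = 3.9 degrees

3.9 degrees


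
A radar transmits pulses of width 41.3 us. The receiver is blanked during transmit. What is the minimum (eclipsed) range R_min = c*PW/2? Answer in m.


R_min = 3e8 * 41.3e-6 / 2 = 6195.0 m

6195.0 m


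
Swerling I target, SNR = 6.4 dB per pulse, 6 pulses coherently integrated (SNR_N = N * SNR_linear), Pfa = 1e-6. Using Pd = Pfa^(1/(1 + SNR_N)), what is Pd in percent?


SNR_lin = 10^(6.4/10) = 4.36516
SNR_N = 6 * 4.36516 = 26.19096
1/(1 + SNR_N) = 1/27.19096 = 0.0367769
Pd = (1e-6)^0.0367769 = 0.60164
Pd = 60.2%

60.2%


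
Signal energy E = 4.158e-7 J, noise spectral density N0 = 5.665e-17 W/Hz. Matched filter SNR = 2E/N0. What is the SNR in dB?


SNR_lin = 2 * 4.158e-7 / 5.665e-17 = 1.468e10
SNR_dB = 10*log10(1.468e10) = 101.7 dB

101.7 dB


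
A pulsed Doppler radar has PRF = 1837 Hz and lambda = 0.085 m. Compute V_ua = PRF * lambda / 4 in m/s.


V_ua = 1837 * 0.085 / 4 = 39.0 m/s

39.0 m/s


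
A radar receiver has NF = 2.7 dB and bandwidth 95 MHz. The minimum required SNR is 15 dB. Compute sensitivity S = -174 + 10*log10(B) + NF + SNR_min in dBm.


10*log10(95000000.0) = 79.78
S = -174 + 79.78 + 2.7 + 15 = -76.5 dBm

-76.5 dBm


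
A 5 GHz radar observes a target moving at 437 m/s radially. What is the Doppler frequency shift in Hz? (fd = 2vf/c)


fd = 2 * 437 * 5000000000.0 / 3e8 = 14566.7 Hz

14566.7 Hz


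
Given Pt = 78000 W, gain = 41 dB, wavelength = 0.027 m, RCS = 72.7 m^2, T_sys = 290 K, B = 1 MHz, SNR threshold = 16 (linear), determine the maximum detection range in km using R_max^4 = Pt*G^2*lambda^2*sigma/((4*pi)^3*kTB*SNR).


G_lin = 10^(41/10) = 12589.254118
R^4 = 78000 * 12589.254118^2 * 0.027^2 * 72.7 / ((4*pi)^3 * 1.38e-23 * 290 * 1000000.0 * 16)
R^4 = 5.1562e21 m^4
R_max = (5.1562e21)^(1/4) = 267967.7 m = 268.0 km

268.0 km


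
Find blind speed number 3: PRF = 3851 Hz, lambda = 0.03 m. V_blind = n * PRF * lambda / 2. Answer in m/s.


V_blind = 3 * 3851 * 0.03 / 2 = 173.3 m/s

173.3 m/s


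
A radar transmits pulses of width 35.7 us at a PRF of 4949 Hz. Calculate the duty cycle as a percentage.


DC = 35.7e-6 * 4949 * 100 = 17.67%

17.67%


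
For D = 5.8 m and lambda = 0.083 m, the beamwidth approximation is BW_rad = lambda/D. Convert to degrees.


BW_rad = 0.083 / 5.8 = 0.01431
BW_deg = 0.82 degrees

0.82 degrees


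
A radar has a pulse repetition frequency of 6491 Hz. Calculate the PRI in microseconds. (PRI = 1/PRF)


PRI = 1/6491 = 0.0001540595 s = 154.1 us

154.1 us


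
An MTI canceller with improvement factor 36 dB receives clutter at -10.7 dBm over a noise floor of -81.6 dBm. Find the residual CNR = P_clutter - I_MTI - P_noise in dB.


CNR = -10.7 - 36 - (-81.6) = 34.9 dB

34.9 dB


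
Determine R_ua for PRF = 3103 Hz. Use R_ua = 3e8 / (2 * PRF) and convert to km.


R_ua = 3e8 / (2 * 3103) = 48340.3 m = 48.3 km

48.3 km


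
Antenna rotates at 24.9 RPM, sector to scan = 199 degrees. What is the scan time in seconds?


t = 199 / (24.9 * 360) * 60 = 1.33 s

1.33 s


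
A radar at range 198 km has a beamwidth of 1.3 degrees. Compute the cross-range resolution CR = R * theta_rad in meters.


BW_rad = 0.02268928
CR = 198000 * 0.02268928 = 4492.5 m

4492.5 m


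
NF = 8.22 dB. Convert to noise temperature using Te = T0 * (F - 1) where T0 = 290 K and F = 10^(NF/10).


NF_lin = 10^(8.22/10) = 6.637431
Te = 290 * (6.637431 - 1) = 1634.9 K

1634.9 K


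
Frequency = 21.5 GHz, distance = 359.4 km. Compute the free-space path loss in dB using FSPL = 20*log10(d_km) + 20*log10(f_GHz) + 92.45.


20*log10(359.4) = 51.11
20*log10(21.5) = 26.65
FSPL = 170.2 dB

170.2 dB


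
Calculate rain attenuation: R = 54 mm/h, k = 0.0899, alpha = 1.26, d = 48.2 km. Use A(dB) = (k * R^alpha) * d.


gamma = 0.0899 * 54^1.26 = 13.695435 dB/km
A = 13.695435 * 48.2 = 660.12 dB

660.12 dB


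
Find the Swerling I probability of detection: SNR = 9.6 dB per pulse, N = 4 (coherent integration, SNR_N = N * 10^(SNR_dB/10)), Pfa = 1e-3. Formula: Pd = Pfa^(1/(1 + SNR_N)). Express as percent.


SNR_lin = 10^(9.6/10) = 9.12011
SNR_N = 4 * 9.12011 = 36.48044
1/(1 + SNR_N) = 1/37.48044 = 0.0266806
Pd = (1e-3)^0.0266806 = 0.83168
Pd = 83.2%

83.2%


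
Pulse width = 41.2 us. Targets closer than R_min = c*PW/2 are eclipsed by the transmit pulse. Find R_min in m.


R_min = 3e8 * 41.2e-6 / 2 = 6180.0 m

6180.0 m


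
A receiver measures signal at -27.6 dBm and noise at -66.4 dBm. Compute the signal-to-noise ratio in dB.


SNR = -27.6 - (-66.4) = 38.8 dB

38.8 dB


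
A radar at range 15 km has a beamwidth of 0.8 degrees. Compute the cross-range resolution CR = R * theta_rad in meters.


BW_rad = 0.013962634
CR = 15000 * 0.013962634 = 209.4 m

209.4 m


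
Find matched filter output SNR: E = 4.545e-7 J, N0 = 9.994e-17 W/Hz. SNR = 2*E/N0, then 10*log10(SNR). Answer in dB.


SNR_lin = 2 * 4.545e-7 / 9.994e-17 = 9.095e9
SNR_dB = 10*log10(9.095e9) = 99.6 dB

99.6 dB


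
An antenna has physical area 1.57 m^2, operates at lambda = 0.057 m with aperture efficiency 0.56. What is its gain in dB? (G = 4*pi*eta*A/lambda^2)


G_linear = 4*pi*0.56*1.57/0.057^2 = 3400.54
G_dB = 10*log10(3400.54) = 35.3 dB

35.3 dB


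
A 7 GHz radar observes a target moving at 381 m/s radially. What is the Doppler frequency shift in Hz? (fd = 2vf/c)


fd = 2 * 381 * 7000000000.0 / 3e8 = 17780.0 Hz

17780.0 Hz


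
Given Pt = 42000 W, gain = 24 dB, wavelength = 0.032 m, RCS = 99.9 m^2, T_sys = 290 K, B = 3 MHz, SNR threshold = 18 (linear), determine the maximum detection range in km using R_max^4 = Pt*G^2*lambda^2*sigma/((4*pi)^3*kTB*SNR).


G_lin = 10^(24/10) = 251.188643
R^4 = 42000 * 251.188643^2 * 0.032^2 * 99.9 / ((4*pi)^3 * 1.38e-23 * 290 * 3000000.0 * 18)
R^4 = 6.32141e17 m^4
R_max = (6.32141e17)^(1/4) = 28197.0 m = 28.2 km

28.2 km
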